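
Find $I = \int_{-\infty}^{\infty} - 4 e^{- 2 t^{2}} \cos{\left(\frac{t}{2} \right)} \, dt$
$- \frac{2 \sqrt{2} \sqrt{\pi}}{e^{\frac{1}{32}}}$

Treat the cosine frequency as a parameter and define $I(b) = \int_{-\infty}^{\infty} - 4 e^{- 2 t^{2}} \cos{\left(b t \right)} \, dt$.

Differentiating under the integral sign,
$$I'(b) = \int_{-\infty}^{\infty} 4 t e^{- 2 t^{2}} \sin{\left(b t \right)} \, dt.$$

Integrate $\int_{-\infty}^{\infty} t \sin(b t)\, e^{- 2 t^{2}}\, dt$ by parts with $u = \sin(b t)$ and $dv = t\, e^{- 2 t^{2}}\, dt$, giving $v = - \frac{e^{- 2 t^{2}}}{4}$. The boundary term vanishes and
$$\int_{-\infty}^{\infty} t \sin(b t)\, e^{- 2 t^{2}}\, dt = \frac{b}{4} \int_{-\infty}^{\infty} \cos(b t)\, e^{- 2 t^{2}}\, dt,$$
so $I'(b) = - \frac{b}{4}\, I(b)$.

This is a separable first-order ODE; solving with the initial condition $I(0) = \int_{-\infty}^{\infty} - 4 e^{- 2 t^{2}}\,dt = - 2 \sqrt{2} \sqrt{\pi}$ gives
$$I(b) = - 2 \sqrt{2} \sqrt{\pi} e^{- \frac{b^{2}}{8}}.$$

Setting $b = \frac{1}{2}$:
$$I = - \frac{2 \sqrt{2} \sqrt{\pi}}{e^{\frac{1}{32}}}.$$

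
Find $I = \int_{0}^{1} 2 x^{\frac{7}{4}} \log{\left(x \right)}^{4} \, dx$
$\frac{49152}{161051}$

Begin with the known integral
$$J(a) = \int_{0}^{1} 2 x^{a} \, dx = \frac{2}{a + 1}.$$

Differentiating under the integral sign brings down a factor of $\ln x$:
$$\frac{dJ}{da} = \int_{0}^{1} 2 x^{a} \log{\left(x \right)} \, dx = - \frac{2}{\left(a + 1\right)^{2}}.$$

Repeating $4$ times in total — each differentiation brings down another $\ln x$ — gives
$$\frac{d^{4}J}{da^{4}} = \int_{0}^{1} 2 x^{a} \log{\left(x \right)}^{4} \, dx = \frac{48}{\left(a + 1\right)^{5}},$$
and the integrand here is exactly the target integrand, so $I = \frac{48}{\left(a + 1\right)^{5}}$.

Setting $a = \frac{7}{4}$:
$$I = \frac{49152}{161051}.$$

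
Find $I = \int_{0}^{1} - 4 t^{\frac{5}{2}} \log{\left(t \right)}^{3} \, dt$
$\frac{384}{2401}$

Begin with the known integral
$$J(a) = \int_{0}^{1} - 4 t^{a} \, dt = - \frac{4}{a + 1}.$$

Differentiating under the integral sign brings down a factor of $\ln t$:
$$\frac{dJ}{da} = \int_{0}^{1} - 4 t^{a} \log{\left(t \right)} \, dt = \frac{4}{\left(a + 1\right)^{2}}.$$

Repeating $3$ times in total — each differentiation brings down another $\ln t$ — gives
$$\frac{d^{3}J}{da^{3}} = \int_{0}^{1} - 4 t^{a} \log{\left(t \right)}^{3} \, dt = \frac{24}{\left(a + 1\right)^{4}},$$
and the integrand here is exactly the target integrand, so $I = \frac{24}{\left(a + 1\right)^{4}}$.

Setting $a = \frac{5}{2}$:
$$I = \frac{384}{2401}.$$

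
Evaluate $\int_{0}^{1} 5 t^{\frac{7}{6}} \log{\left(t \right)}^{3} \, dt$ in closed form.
$- \frac{38880}{28561}$

Begin with the known integral
$$J(a) = \int_{0}^{1} 5 t^{a} \, dt = \frac{5}{a + 1}.$$

Differentiating under the integral sign brings down a factor of $\ln t$:
$$\frac{dJ}{da} = \int_{0}^{1} 5 t^{a} \log{\left(t \right)} \, dt = - \frac{5}{\left(a + 1\right)^{2}}.$$

Repeating $3$ times in total — each differentiation brings down another $\ln t$ — gives
$$\frac{d^{3}J}{da^{3}} = \int_{0}^{1} 5 t^{a} \log{\left(t \right)}^{3} \, dt = - \frac{30}{\left(a + 1\right)^{4}},$$
and the integrand here is exactly the target integrand, so $I = - \frac{30}{\left(a + 1\right)^{4}}$.

Setting $a = \frac{7}{6}$:
$$I = - \frac{38880}{28561}.$$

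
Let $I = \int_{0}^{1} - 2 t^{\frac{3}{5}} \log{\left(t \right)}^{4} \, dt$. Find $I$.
$- \frac{9375}{2048}$

Consider the simpler parametrised integral
$$J(a) = \int_{0}^{1} - 2 t^{a} \, dt = - \frac{2}{a + 1}.$$

Differentiating under the integral sign brings down a factor of $\ln t$:
$$\frac{dJ}{da} = \int_{0}^{1} - 2 t^{a} \log{\left(t \right)} \, dt = \frac{2}{\left(a + 1\right)^{2}}.$$

Repeating $4$ times in total — each differentiation brings down another $\ln t$ — gives
$$\frac{d^{4}J}{da^{4}} = \int_{0}^{1} - 2 t^{a} \log{\left(t \right)}^{4} \, dt = - \frac{48}{\left(a + 1\right)^{5}},$$
and the integrand here is exactly the target integrand, so $I = - \frac{48}{\left(a + 1\right)^{5}}$.

Setting $a = \frac{3}{5}$:
$$I = - \frac{9375}{2048}.$$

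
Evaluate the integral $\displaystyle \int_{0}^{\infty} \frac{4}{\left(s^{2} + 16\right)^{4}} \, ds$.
$\frac{5 \pi}{131072}$

Recall the elementary integral
$$J(a) = \int_{0}^{\infty} \frac{4}{a^{2} + s^{2}} \, ds = \frac{2 \pi}{a}.$$

Differentiating under the integral sign with respect to $a$,
$$\frac{dJ}{da} = \int_{0}^{\infty} - \frac{8 a}{\left(a^{2} + s^{2}\right)^{2}} \, ds = - \frac{2 \pi}{a^{2}},$$
so $\int_{0}^{\infty} \frac{4}{\left(a^{2} + s^{2}\right)^{2}} \, ds = \frac{\pi}{a^{3}}$.

Repeating — each differentiation of $1/(s^2+a^2)^j$ produces $-2ja/(s^2+a^2)^{j+1}$ — and dividing through by $-2ja$ at each step yields, after $3$ differentiations in total,
$$\int_{0}^{\infty} \frac{4}{\left(a^{2} + s^{2}\right)^{4}} \, ds = \frac{5 \pi}{8 a^{7}}.$$

Setting $a = 4$:
$$I = \frac{5 \pi}{131072}.$$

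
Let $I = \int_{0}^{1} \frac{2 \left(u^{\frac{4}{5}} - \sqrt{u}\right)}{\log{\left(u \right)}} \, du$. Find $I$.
$\log{\left(\frac{36}{25} \right)}$

Consider the one-parameter family: let $I(a) = \int_{0}^{1} \frac{2 \left(- \sqrt{u} + u^{a}\right)}{\log{\left(u \right)}} \, du$.

Since $\dfrac{\partial}{\partial a}\,u^{a} = u^{a} \ln u$, the $\ln u$ in the denominator cancels and
$$\frac{dI}{da} = \int_{0}^{1} 2 u^{a} \, du = 2 \left[\frac{u^{a+1}}{a+1}\right]_0^1 = \frac{2}{a + 1}.$$

Integrating with respect to $a$ gives $I(a) = \log{\left(\frac{4 \left(a + 1\right)^{2}}{9} \right)} + C$.

At $a = \frac{1}{2}$ the integrand is identically $0$, so $I(\frac{1}{2}) = 0$. The closed form gives $0$, hence $C = 0$.

Setting $a = \frac{4}{5}$:
$$I = \log{\left(\frac{36}{25} \right)}.$$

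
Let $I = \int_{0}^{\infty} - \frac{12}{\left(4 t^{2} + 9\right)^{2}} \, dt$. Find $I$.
$- \frac{\pi}{18}$

Start from the standard arctangent integral
$$J(a) = \int_{0}^{\infty} - \frac{3}{4 \left(a^{2} + t^{2}\right)} \, dt = - \frac{3 \pi}{8 a}.$$

Differentiating under the integral sign with respect to $a$,
$$\frac{dJ}{da} = \int_{0}^{\infty} \frac{3 a}{2 \left(a^{2} + t^{2}\right)^{2}} \, dt = \frac{3 \pi}{8 a^{2}},$$
so $\int_{0}^{\infty} - \frac{3}{4 \left(a^{2} + t^{2}\right)^{2}} \, dt = - \frac{3 \pi}{16 a^{3}}$.

Setting $a = \frac{3}{2}$:
$$I = - \frac{\pi}{18}.$$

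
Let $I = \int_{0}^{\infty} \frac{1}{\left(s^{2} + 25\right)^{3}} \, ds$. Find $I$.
$\frac{3 \pi}{50000}$

Start from the standard arctangent integral
$$J(a) = \int_{0}^{\infty} \frac{1}{a^{2} + s^{2}} \, ds = \frac{\pi}{2 a}.$$

Differentiating under the integral sign with respect to $a$,
$$\frac{dJ}{da} = \int_{0}^{\infty} - \frac{2 a}{\left(a^{2} + s^{2}\right)^{2}} \, ds = - \frac{\pi}{2 a^{2}},$$
so $\int_{0}^{\infty} \frac{1}{\left(a^{2} + s^{2}\right)^{2}} \, ds = \frac{\pi}{4 a^{3}}$.

Repeating — each differentiation of $1/(s^2+a^2)^j$ produces $-2ja/(s^2+a^2)^{j+1}$ — and dividing through by $-2ja$ at each step yields, after $2$ differentiations in total,
$$\int_{0}^{\infty} \frac{1}{\left(a^{2} + s^{2}\right)^{3}} \, ds = \frac{3 \pi}{16 a^{5}}.$$

Setting $a = 5$:
$$I = \frac{3 \pi}{50000}.$$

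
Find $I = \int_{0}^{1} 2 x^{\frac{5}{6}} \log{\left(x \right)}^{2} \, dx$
$\frac{864}{1331}$

Consider the simpler parametrised integral
$$J(a) = \int_{0}^{1} 2 x^{a} \, dx = \frac{2}{a + 1}.$$

Differentiating under the integral sign brings down a factor of $\ln x$:
$$\frac{dJ}{da} = \int_{0}^{1} 2 x^{a} \log{\left(x \right)} \, dx = - \frac{2}{\left(a + 1\right)^{2}}.$$

Repeating twice in total — each differentiation brings down another $\ln x$ — gives
$$\frac{d^{2}J}{da^{2}} = \int_{0}^{1} 2 x^{a} \log{\left(x \right)}^{2} \, dx = \frac{4}{\left(a + 1\right)^{3}},$$
and the integrand here is exactly the target integrand, so $I = \frac{4}{\left(a + 1\right)^{3}}$.

Setting $a = \frac{5}{6}$:
$$I = \frac{864}{1331}.$$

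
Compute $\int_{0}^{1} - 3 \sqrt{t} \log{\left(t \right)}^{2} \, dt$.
$- \frac{16}{9}$

Start from the elementary integral
$$J(a) = \int_{0}^{1} - 3 t^{a} \, dt = - \frac{3}{a + 1}.$$

Differentiating under the integral sign brings down a factor of $\ln t$:
$$\frac{dJ}{da} = \int_{0}^{1} - 3 t^{a} \log{\left(t \right)} \, dt = \frac{3}{\left(a + 1\right)^{2}}.$$

Repeating twice in total — each differentiation brings down another $\ln t$ — gives
$$\frac{d^{2}J}{da^{2}} = \int_{0}^{1} - 3 t^{a} \log{\left(t \right)}^{2} \, dt = - \frac{6}{\left(a + 1\right)^{3}},$$
and the integrand here is exactly the target integrand, so $I = - \frac{6}{\left(a + 1\right)^{3}}$.

Setting $a = \frac{1}{2}$:
$$I = - \frac{16}{9}.$$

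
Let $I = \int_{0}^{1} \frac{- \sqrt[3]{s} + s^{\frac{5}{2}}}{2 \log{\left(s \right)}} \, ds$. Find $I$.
$\log{\left(\frac{\sqrt{42}}{4} \right)}$

Introduce a parameter $a$ in the exponent: let $I(a) = \int_{0}^{1} \frac{- \sqrt[3]{s} + s^{a}}{2 \log{\left(s \right)}} \, ds$.

Since $\dfrac{\partial}{\partial a}\,s^{a} = s^{a} \ln s$, the $\ln s$ in the denominator cancels and
$$\frac{dI}{da} = \int_{0}^{1} \frac{1}{2} s^{a} \, ds = \frac{1}{2} \left[\frac{s^{a+1}}{a+1}\right]_0^1 = \frac{1}{2 \left(a + 1\right)}.$$

Integrating with respect to $a$ gives $I(a) = \frac{\log{\left(a + 1 \right)}}{2} - \log{\left(2 \right)} + \frac{\log{\left(3 \right)}}{2} + C$.

At $a = \frac{1}{3}$ the integrand is identically $0$, so $I(\frac{1}{3}) = 0$. The closed form gives $0$, hence $C = 0$.

Setting $a = \frac{5}{2}$:
$$I = \log{\left(\frac{\sqrt{42}}{4} \right)}.$$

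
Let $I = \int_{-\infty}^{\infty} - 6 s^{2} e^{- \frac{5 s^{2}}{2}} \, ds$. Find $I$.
$- \frac{6 \sqrt{10} \sqrt{\pi}}{25}$

Consider the simpler parametrised integral
$$J(a) = \int_{-\infty}^{\infty} - 6 e^{- a s^{2}} \, ds = - \frac{6 \sqrt{\pi}}{\sqrt{a}}.$$

Differentiating under the integral sign brings down a factor of $(-s^2)$:
$$\frac{dJ}{da} = \int_{-\infty}^{\infty} 6 s^{2} e^{- a s^{2}} \, ds = \frac{3 \sqrt{\pi}}{a^{\frac{3}{2}}}.$$

The integral on the left is $-I$, so $I = - \frac{3 \sqrt{\pi}}{a^{\frac{3}{2}}}$.

Setting $a = \frac{5}{2}$:
$$I = - \frac{6 \sqrt{10} \sqrt{\pi}}{25}.$$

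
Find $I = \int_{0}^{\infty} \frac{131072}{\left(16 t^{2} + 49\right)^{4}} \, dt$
$\frac{5120 \pi}{823543}$

Begin with the known result
$$J(a) = \int_{0}^{\infty} \frac{2}{a^{2} + t^{2}} \, dt = \frac{\pi}{a}.$$

Differentiating under the integral sign with respect to $a$,
$$\frac{dJ}{da} = \int_{0}^{\infty} - \frac{4 a}{\left(a^{2} + t^{2}\right)^{2}} \, dt = - \frac{\pi}{a^{2}},$$
so $\int_{0}^{\infty} \frac{2}{\left(a^{2} + t^{2}\right)^{2}} \, dt = \frac{\pi}{2 a^{3}}$.

Repeating — each differentiation of $1/(t^2+a^2)^j$ produces $-2ja/(t^2+a^2)^{j+1}$ — and dividing through by $-2ja$ at each step yields, after $3$ differentiations in total,
$$\int_{0}^{\infty} \frac{2}{\left(a^{2} + t^{2}\right)^{4}} \, dt = \frac{5 \pi}{16 a^{7}}.$$

Setting $a = \frac{7}{4}$:
$$I = \frac{5120 \pi}{823543}.$$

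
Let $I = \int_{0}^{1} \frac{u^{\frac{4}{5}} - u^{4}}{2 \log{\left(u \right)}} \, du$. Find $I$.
$\log{\left(\frac{3}{5} \right)}$

Replace the exponent $4$ by a parameter $a$: let $I(a) = \int_{0}^{1} \frac{u^{\frac{4}{5}} - u^{a}}{2 \log{\left(u \right)}} \, du$.

Since $\dfrac{\partial}{\partial a}\,u^{a} = u^{a} \ln u$, the $\ln u$ in the denominator cancels and
$$\frac{dI}{da} = \int_{0}^{1} - \frac{1}{2} u^{a} \, du = - \frac{1}{2} \left[\frac{u^{a+1}}{a+1}\right]_0^1 = - \frac{1}{2 a + 2}.$$

Integrating with respect to $a$ gives $I(a) = - \frac{\log{\left(a + 1 \right)}}{2} - \frac{\log{\left(5 \right)}}{2} + \log{\left(3 \right)} + C$.

At $a = \frac{4}{5}$ the integrand is identically $0$, so $I(\frac{4}{5}) = 0$. The closed form gives $0$, hence $C = 0$.

Setting $a = 4$:
$$I = \log{\left(\frac{3}{5} \right)}.$$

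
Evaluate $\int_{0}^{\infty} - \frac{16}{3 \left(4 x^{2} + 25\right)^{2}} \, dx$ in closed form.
$- \frac{2 \pi}{375}$

Start from the standard arctangent integral
$$J(a) = \int_{0}^{\infty} - \frac{1}{3 \left(a^{2} + x^{2}\right)} \, dx = - \frac{\pi}{6 a}.$$

Differentiating under the integral sign with respect to $a$,
$$\frac{dJ}{da} = \int_{0}^{\infty} \frac{2 a}{3 \left(a^{2} + x^{2}\right)^{2}} \, dx = \frac{\pi}{6 a^{2}},$$
so $\int_{0}^{\infty} - \frac{1}{3 \left(a^{2} + x^{2}\right)^{2}} \, dx = - \frac{\pi}{12 a^{3}}$.

Setting $a = \frac{5}{2}$:
$$I = - \frac{2 \pi}{375}.$$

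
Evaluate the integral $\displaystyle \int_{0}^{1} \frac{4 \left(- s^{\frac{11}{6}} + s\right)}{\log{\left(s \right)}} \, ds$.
$\log{\left(\frac{20736}{83521} \right)}$

Introduce a parameter $a$ in the exponent: let $I(a) = \int_{0}^{1} \frac{4 \left(- s^{\frac{11}{6}} + s^{a}\right)}{\log{\left(s \right)}} \, ds$.

Since $\dfrac{\partial}{\partial a}\,s^{a} = s^{a} \ln s$, the $\ln s$ in the denominator cancels and
$$\frac{dI}{da} = \int_{0}^{1} 4 s^{a} \, ds = 4 \left[\frac{s^{a+1}}{a+1}\right]_0^1 = \frac{4}{a + 1}.$$

Integrating with respect to $a$ gives $I(a) = \log{\left(\frac{1296 \left(a + 1\right)^{4}}{83521} \right)} + C$.

At $a = \frac{11}{6}$ the integrand is identically $0$, so $I(\frac{11}{6}) = 0$. The closed form gives $0$, hence $C = 0$.

Setting $a = 1$:
$$I = \log{\left(\frac{20736}{83521} \right)}.$$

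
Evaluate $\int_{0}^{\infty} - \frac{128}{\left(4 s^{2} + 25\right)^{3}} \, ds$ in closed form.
$- \frac{12 \pi}{3125}$

Start from the standard arctangent integral
$$J(a) = \int_{0}^{\infty} - \frac{2}{a^{2} + s^{2}} \, ds = - \frac{\pi}{a}.$$

Differentiating under the integral sign with respect to $a$,
$$\frac{dJ}{da} = \int_{0}^{\infty} \frac{4 a}{\left(a^{2} + s^{2}\right)^{2}} \, ds = \frac{\pi}{a^{2}},$$
so $\int_{0}^{\infty} - \frac{2}{\left(a^{2} + s^{2}\right)^{2}} \, ds = - \frac{\pi}{2 a^{3}}$.

Repeating — each differentiation of $1/(s^2+a^2)^j$ produces $-2ja/(s^2+a^2)^{j+1}$ — and dividing through by $-2ja$ at each step yields, after $2$ differentiations in total,
$$\int_{0}^{\infty} - \frac{2}{\left(a^{2} + s^{2}\right)^{3}} \, ds = - \frac{3 \pi}{8 a^{5}}.$$

Setting $a = \frac{5}{2}$:
$$I = - \frac{12 \pi}{3125}.$$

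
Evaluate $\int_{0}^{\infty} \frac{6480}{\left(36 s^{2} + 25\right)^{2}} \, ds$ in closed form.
$\frac{54 \pi}{25}$

Begin with the known result
$$J(a) = \int_{0}^{\infty} \frac{5}{a^{2} + s^{2}} \, ds = \frac{5 \pi}{2 a}.$$

Differentiating under the integral sign with respect to $a$,
$$\frac{dJ}{da} = \int_{0}^{\infty} - \frac{10 a}{\left(a^{2} + s^{2}\right)^{2}} \, ds = - \frac{5 \pi}{2 a^{2}},$$
so $\int_{0}^{\infty} \frac{5}{\left(a^{2} + s^{2}\right)^{2}} \, ds = \frac{5 \pi}{4 a^{3}}$.

Setting $a = \frac{5}{6}$:
$$I = \frac{54 \pi}{25}.$$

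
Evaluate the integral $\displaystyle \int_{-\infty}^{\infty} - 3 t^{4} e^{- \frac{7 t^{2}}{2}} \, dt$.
$- \frac{9 \sqrt{14} \sqrt{\pi}}{343}$

Begin with the known integral
$$J(a) = \int_{-\infty}^{\infty} - 3 e^{- a t^{2}} \, dt = - \frac{3 \sqrt{\pi}}{\sqrt{a}}.$$

Differentiating under the integral sign brings down a factor of $(-t^2)$:
$$\frac{dJ}{da} = \int_{-\infty}^{\infty} 3 t^{2} e^{- a t^{2}} \, dt = \frac{3 \sqrt{\pi}}{2 a^{\frac{3}{2}}}.$$

Repeating twice in total — each differentiation brings down another $(-t^2)$ — gives
$$\frac{d^{2}J}{da^{2}} = \int_{-\infty}^{\infty} - 3 t^{4} e^{- a t^{2}} \, dt = - \frac{9 \sqrt{\pi}}{4 a^{\frac{5}{2}}},$$
and the integrand here is exactly the target integrand, so $I = - \frac{9 \sqrt{\pi}}{4 a^{\frac{5}{2}}}$.

Setting $a = \frac{7}{2}$:
$$I = - \frac{9 \sqrt{14} \sqrt{\pi}}{343}.$$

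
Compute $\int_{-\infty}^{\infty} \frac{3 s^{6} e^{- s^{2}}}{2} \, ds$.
$\frac{45 \sqrt{\pi}}{16}$

Begin with the known integral
$$J(a) = \int_{-\infty}^{\infty} \frac{3 e^{- a s^{2}}}{2} \, ds = \frac{3 \sqrt{\pi}}{2 \sqrt{a}}.$$

Differentiating under the integral sign brings down a factor of $(-s^2)$:
$$\frac{dJ}{da} = \int_{-\infty}^{\infty} - \frac{3 s^{2} e^{- a s^{2}}}{2} \, ds = - \frac{3 \sqrt{\pi}}{4 a^{\frac{3}{2}}}.$$

Repeating $3$ times in total — each differentiation brings down another $(-s^2)$ — gives
$$\frac{d^{3}J}{da^{3}} = \int_{-\infty}^{\infty} - \frac{3 s^{6} e^{- a s^{2}}}{2} \, ds = - \frac{45 \sqrt{\pi}}{16 a^{\frac{7}{2}}},$$
and the integrand here is $(-1)^{3}$ times the target integrand, so $I = (-1)^{3}\,\frac{d^{3}J}{da^{3}} = \frac{45 \sqrt{\pi}}{16 a^{\frac{7}{2}}}$.

Setting $a = 1$:
$$I = \frac{45 \sqrt{\pi}}{16}.$$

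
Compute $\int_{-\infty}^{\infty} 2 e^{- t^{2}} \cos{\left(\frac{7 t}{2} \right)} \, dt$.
$\frac{2 \sqrt{\pi}}{e^{\frac{49}{16}}}$

Treat the cosine frequency as a parameter and define $I(b) = \int_{-\infty}^{\infty} 2 e^{- t^{2}} \cos{\left(b t \right)} \, dt$.

Differentiating under the integral sign,
$$I'(b) = \int_{-\infty}^{\infty} - 2 t e^{- t^{2}} \sin{\left(b t \right)} \, dt.$$

Integrate $\int_{-\infty}^{\infty} t \sin(b t)\, e^{- t^{2}}\, dt$ by parts with $u = \sin(b t)$ and $dv = t\, e^{- t^{2}}\, dt$, giving $v = - \frac{e^{- t^{2}}}{2}$. The boundary term vanishes and
$$\int_{-\infty}^{\infty} t \sin(b t)\, e^{- t^{2}}\, dt = \frac{b}{2} \int_{-\infty}^{\infty} \cos(b t)\, e^{- t^{2}}\, dt,$$
so $I'(b) = - \frac{b}{2}\, I(b)$.

This is a separable first-order ODE; solving with the initial condition $I(0) = \int_{-\infty}^{\infty} 2 e^{- t^{2}}\,dt = 2 \sqrt{\pi}$ gives
$$I(b) = 2 \sqrt{\pi} e^{- \frac{b^{2}}{4}}.$$

Setting $b = \frac{7}{2}$:
$$I = \frac{2 \sqrt{\pi}}{e^{\frac{49}{16}}}.$$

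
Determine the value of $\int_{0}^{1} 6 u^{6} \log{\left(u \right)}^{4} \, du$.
$\frac{144}{16807}$

Start from the elementary integral
$$J(a) = \int_{0}^{1} 6 u^{a} \, du = \frac{6}{a + 1}.$$

Differentiating under the integral sign brings down a factor of $\ln u$:
$$\frac{dJ}{da} = \int_{0}^{1} 6 u^{a} \log{\left(u \right)} \, du = - \frac{6}{\left(a + 1\right)^{2}}.$$

Repeating $4$ times in total — each differentiation brings down another $\ln u$ — gives
$$\frac{d^{4}J}{da^{4}} = \int_{0}^{1} 6 u^{a} \log{\left(u \right)}^{4} \, du = \frac{144}{\left(a + 1\right)^{5}},$$
and the integrand here is exactly the target integrand, so $I = \frac{144}{\left(a + 1\right)^{5}}$.

Setting $a = 6$:
$$I = \frac{144}{16807}.$$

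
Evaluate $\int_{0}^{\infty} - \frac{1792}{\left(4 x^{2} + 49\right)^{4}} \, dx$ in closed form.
$- \frac{20 \pi}{117649}$

Begin with the known result
$$J(a) = \int_{0}^{\infty} - \frac{7}{a^{2} + x^{2}} \, dx = - \frac{7 \pi}{2 a}.$$

Differentiating under the integral sign with respect to $a$,
$$\frac{dJ}{da} = \int_{0}^{\infty} \frac{14 a}{\left(a^{2} + x^{2}\right)^{2}} \, dx = \frac{7 \pi}{2 a^{2}},$$
so $\int_{0}^{\infty} - \frac{7}{\left(a^{2} + x^{2}\right)^{2}} \, dx = - \frac{7 \pi}{4 a^{3}}$.

Repeating — each differentiation of $1/(x^2+a^2)^j$ produces $-2ja/(x^2+a^2)^{j+1}$ — and dividing through by $-2ja$ at each step yields, after $3$ differentiations in total,
$$\int_{0}^{\infty} - \frac{7}{\left(a^{2} + x^{2}\right)^{4}} \, dx = - \frac{35 \pi}{32 a^{7}}.$$

Setting $a = \frac{7}{2}$:
$$I = - \frac{20 \pi}{117649}.$$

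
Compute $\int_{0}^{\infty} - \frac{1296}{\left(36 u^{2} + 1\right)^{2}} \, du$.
$- 54 \pi$

Start from the standard arctangent integral
$$J(a) = \int_{0}^{\infty} - \frac{1}{a^{2} + u^{2}} \, du = - \frac{\pi}{2 a}.$$

Differentiating under the integral sign with respect to $a$,
$$\frac{dJ}{da} = \int_{0}^{\infty} \frac{2 a}{\left(a^{2} + u^{2}\right)^{2}} \, du = \frac{\pi}{2 a^{2}},$$
so $\int_{0}^{\infty} - \frac{1}{\left(a^{2} + u^{2}\right)^{2}} \, du = - \frac{\pi}{4 a^{3}}$.

Setting $a = \frac{1}{6}$:
$$I = - 54 \pi.$$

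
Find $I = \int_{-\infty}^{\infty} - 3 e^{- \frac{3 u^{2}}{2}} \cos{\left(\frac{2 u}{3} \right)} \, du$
$- \frac{\sqrt{6} \sqrt{\pi}}{e^{\frac{2}{27}}}$

Let $b$ denote the cosine frequency and define $I(b) = \int_{-\infty}^{\infty} - 3 e^{- \frac{3 u^{2}}{2}} \cos{\left(b u \right)} \, du$.

Differentiating under the integral sign,
$$I'(b) = \int_{-\infty}^{\infty} 3 u e^{- \frac{3 u^{2}}{2}} \sin{\left(b u \right)} \, du.$$

Integrate $\int_{-\infty}^{\infty} u \sin(b u)\, e^{- \frac{3 u^{2}}{2}}\, du$ by parts with $w = \sin(b u)$ and $dv = u\, e^{- \frac{3 u^{2}}{2}}\, du$, giving $v = - \frac{e^{- \frac{3 u^{2}}{2}}}{3}$. The boundary term vanishes and
$$\int_{-\infty}^{\infty} u \sin(b u)\, e^{- \frac{3 u^{2}}{2}}\, du = \frac{b}{3} \int_{-\infty}^{\infty} \cos(b u)\, e^{- \frac{3 u^{2}}{2}}\, du,$$
so $I'(b) = - \frac{b}{3}\, I(b)$.

This is a separable first-order ODE; solving with the initial condition $I(0) = \int_{-\infty}^{\infty} - 3 e^{- \frac{3 u^{2}}{2}}\,du = - \sqrt{6} \sqrt{\pi}$ gives
$$I(b) = - \sqrt{6} \sqrt{\pi} e^{- \frac{b^{2}}{6}}.$$

Setting $b = \frac{2}{3}$:
$$I = - \frac{\sqrt{6} \sqrt{\pi}}{e^{\frac{2}{27}}}.$$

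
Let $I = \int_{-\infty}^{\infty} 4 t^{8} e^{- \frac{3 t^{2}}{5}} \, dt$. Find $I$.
$\frac{21875 \sqrt{15} \sqrt{\pi}}{324}$

Consider the simpler parametrised integral
$$J(a) = \int_{-\infty}^{\infty} 4 e^{- a t^{2}} \, dt = \frac{4 \sqrt{\pi}}{\sqrt{a}}.$$

Differentiating under the integral sign brings down a factor of $(-t^2)$:
$$\frac{dJ}{da} = \int_{-\infty}^{\infty} - 4 t^{2} e^{- a t^{2}} \, dt = - \frac{2 \sqrt{\pi}}{a^{\frac{3}{2}}}.$$

Repeating $4$ times in total — each differentiation brings down another $(-t^2)$ — gives
$$\frac{d^{4}J}{da^{4}} = \int_{-\infty}^{\infty} 4 t^{8} e^{- a t^{2}} \, dt = \frac{105 \sqrt{\pi}}{4 a^{\frac{9}{2}}},$$
and the integrand here is exactly the target integrand, so $I = \frac{105 \sqrt{\pi}}{4 a^{\frac{9}{2}}}$.

Setting $a = \frac{3}{5}$:
$$I = \frac{21875 \sqrt{15} \sqrt{\pi}}{324}.$$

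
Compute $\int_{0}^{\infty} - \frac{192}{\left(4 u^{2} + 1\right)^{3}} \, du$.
$- 18 \pi$

Begin with the known result
$$J(a) = \int_{0}^{\infty} - \frac{3}{a^{2} + u^{2}} \, du = - \frac{3 \pi}{2 a}.$$

Differentiating under the integral sign with respect to $a$,
$$\frac{dJ}{da} = \int_{0}^{\infty} \frac{6 a}{\left(a^{2} + u^{2}\right)^{2}} \, du = \frac{3 \pi}{2 a^{2}},$$
so $\int_{0}^{\infty} - \frac{3}{\left(a^{2} + u^{2}\right)^{2}} \, du = - \frac{3 \pi}{4 a^{3}}$.

Repeating — each differentiation of $1/(u^2+a^2)^j$ produces $-2ja/(u^2+a^2)^{j+1}$ — and dividing through by $-2ja$ at each step yields, after $2$ differentiations in total,
$$\int_{0}^{\infty} - \frac{3}{\left(a^{2} + u^{2}\right)^{3}} \, du = - \frac{9 \pi}{16 a^{5}}.$$

Setting $a = \frac{1}{2}$:
$$I = - 18 \pi.$$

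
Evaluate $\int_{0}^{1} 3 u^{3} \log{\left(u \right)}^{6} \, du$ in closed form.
$\frac{135}{1024}$

Start from the elementary integral
$$J(a) = \int_{0}^{1} 3 u^{a} \, du = \frac{3}{a + 1}.$$

Differentiating under the integral sign brings down a factor of $\ln u$:
$$\frac{dJ}{da} = \int_{0}^{1} 3 u^{a} \log{\left(u \right)} \, du = - \frac{3}{\left(a + 1\right)^{2}}.$$

Repeating $6$ times in total — each differentiation brings down another $\ln u$ — gives
$$\frac{d^{6}J}{da^{6}} = \int_{0}^{1} 3 u^{a} \log{\left(u \right)}^{6} \, du = \frac{2160}{\left(a + 1\right)^{7}},$$
and the integrand here is exactly the target integrand, so $I = \frac{2160}{\left(a + 1\right)^{7}}$.

Setting $a = 3$:
$$I = \frac{135}{1024}.$$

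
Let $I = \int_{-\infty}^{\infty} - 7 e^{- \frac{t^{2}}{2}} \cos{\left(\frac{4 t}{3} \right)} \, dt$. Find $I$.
$- \frac{7 \sqrt{2} \sqrt{\pi}}{e^{\frac{8}{9}}}$

Define $I(b) = \int_{-\infty}^{\infty} - 7 e^{- \frac{t^{2}}{2}} \cos{\left(b t \right)} \, dt$.

Differentiating under the integral sign,
$$I'(b) = \int_{-\infty}^{\infty} 7 t e^{- \frac{t^{2}}{2}} \sin{\left(b t \right)} \, dt.$$

Integrate $\int_{-\infty}^{\infty} t \sin(b t)\, e^{- \frac{t^{2}}{2}}\, dt$ by parts with $u = \sin(b t)$ and $dv = t\, e^{- \frac{t^{2}}{2}}\, dt$, giving $v = - e^{- \frac{t^{2}}{2}}$. The boundary term vanishes and
$$\int_{-\infty}^{\infty} t \sin(b t)\, e^{- \frac{t^{2}}{2}}\, dt = b \int_{-\infty}^{\infty} \cos(b t)\, e^{- \frac{t^{2}}{2}}\, dt,$$
so $I'(b) = - b\, I(b)$.

This is a separable first-order ODE; solving with the initial condition $I(0) = \int_{-\infty}^{\infty} - 7 e^{- \frac{t^{2}}{2}}\,dt = - 7 \sqrt{2} \sqrt{\pi}$ gives
$$I(b) = - 7 \sqrt{2} \sqrt{\pi} e^{- \frac{b^{2}}{2}}.$$

Setting $b = \frac{4}{3}$:
$$I = - \frac{7 \sqrt{2} \sqrt{\pi}}{e^{\frac{8}{9}}}.$$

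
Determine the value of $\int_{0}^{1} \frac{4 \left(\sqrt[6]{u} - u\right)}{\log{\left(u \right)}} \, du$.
$\log{\left(\frac{2401}{20736} \right)}$

Replace the exponent $\frac{1}{6}$ by a parameter $a$: let $I(a) = \int_{0}^{1} \frac{4 \left(- u + u^{a}\right)}{\log{\left(u \right)}} \, du$.

Since $\dfrac{\partial}{\partial a}\,u^{a} = u^{a} \ln u$, the $\ln u$ in the denominator cancels and
$$\frac{dI}{da} = \int_{0}^{1} 4 u^{a} \, du = 4 \left[\frac{u^{a+1}}{a+1}\right]_0^1 = \frac{4}{a + 1}.$$

Integrating with respect to $a$ gives $I(a) = \log{\left(\frac{\left(a + 1\right)^{4}}{16} \right)} + C$.

At $a = 1$ the integrand is identically $0$, so $I(1) = 0$. The closed form gives $0$, hence $C = 0$.

Setting $a = \frac{1}{6}$:
$$I = \log{\left(\frac{2401}{20736} \right)}.$$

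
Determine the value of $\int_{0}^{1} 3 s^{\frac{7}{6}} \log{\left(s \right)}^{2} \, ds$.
$\frac{1296}{2197}$

Consider the simpler parametrised integral
$$J(a) = \int_{0}^{1} 3 s^{a} \, ds = \frac{3}{a + 1}.$$

Differentiating under the integral sign brings down a factor of $\ln s$:
$$\frac{dJ}{da} = \int_{0}^{1} 3 s^{a} \log{\left(s \right)} \, ds = - \frac{3}{\left(a + 1\right)^{2}}.$$

Repeating twice in total — each differentiation brings down another $\ln s$ — gives
$$\frac{d^{2}J}{da^{2}} = \int_{0}^{1} 3 s^{a} \log{\left(s \right)}^{2} \, ds = \frac{6}{\left(a + 1\right)^{3}},$$
and the integrand here is exactly the target integrand, so $I = \frac{6}{\left(a + 1\right)^{3}}$.

Setting $a = \frac{7}{6}$:
$$I = \frac{1296}{2197}.$$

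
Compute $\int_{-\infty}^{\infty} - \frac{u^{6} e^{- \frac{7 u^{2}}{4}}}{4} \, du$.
$- \frac{60 \sqrt{7} \sqrt{\pi}}{2401}$

Start from the elementary integral
$$J(a) = \int_{-\infty}^{\infty} - \frac{e^{- a u^{2}}}{4} \, du = - \frac{\sqrt{\pi}}{4 \sqrt{a}}.$$

Differentiating under the integral sign brings down a factor of $(-u^2)$:
$$\frac{dJ}{da} = \int_{-\infty}^{\infty} \frac{u^{2} e^{- a u^{2}}}{4} \, du = \frac{\sqrt{\pi}}{8 a^{\frac{3}{2}}}.$$

Repeating $3$ times in total — each differentiation brings down another $(-u^2)$ — gives
$$\frac{d^{3}J}{da^{3}} = \int_{-\infty}^{\infty} \frac{u^{6} e^{- a u^{2}}}{4} \, du = \frac{15 \sqrt{\pi}}{32 a^{\frac{7}{2}}},$$
and the integrand here is $(-1)^{3}$ times the target integrand, so $I = (-1)^{3}\,\frac{d^{3}J}{da^{3}} = - \frac{15 \sqrt{\pi}}{32 a^{\frac{7}{2}}}$.

Setting $a = \frac{7}{4}$:
$$I = - \frac{60 \sqrt{7} \sqrt{\pi}}{2401}.$$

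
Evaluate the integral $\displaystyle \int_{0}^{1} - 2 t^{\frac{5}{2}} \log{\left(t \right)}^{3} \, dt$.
$\frac{192}{2401}$

Consider the simpler parametrised integral
$$J(a) = \int_{0}^{1} - 2 t^{a} \, dt = - \frac{2}{a + 1}.$$

Differentiating under the integral sign brings down a factor of $\ln t$:
$$\frac{dJ}{da} = \int_{0}^{1} - 2 t^{a} \log{\left(t \right)} \, dt = \frac{2}{\left(a + 1\right)^{2}}.$$

Repeating $3$ times in total — each differentiation brings down another $\ln t$ — gives
$$\frac{d^{3}J}{da^{3}} = \int_{0}^{1} - 2 t^{a} \log{\left(t \right)}^{3} \, dt = \frac{12}{\left(a + 1\right)^{4}},$$
and the integrand here is exactly the target integrand, so $I = \frac{12}{\left(a + 1\right)^{4}}$.

Setting $a = \frac{5}{2}$:
$$I = \frac{192}{2401}.$$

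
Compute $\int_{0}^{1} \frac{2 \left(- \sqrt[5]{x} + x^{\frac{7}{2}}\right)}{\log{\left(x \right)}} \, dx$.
$\log{\left(\frac{225}{16} \right)}$

Introduce a parameter $a$ in the exponent: let $I(a) = \int_{0}^{1} \frac{2 \left(- \sqrt[5]{x} + x^{a}\right)}{\log{\left(x \right)}} \, dx$.

Since $\dfrac{\partial}{\partial a}\,x^{a} = x^{a} \ln x$, the $\ln x$ in the denominator cancels and
$$\frac{dI}{da} = \int_{0}^{1} 2 x^{a} \, dx = 2 \left[\frac{x^{a+1}}{a+1}\right]_0^1 = \frac{2}{a + 1}.$$

Integrating with respect to $a$ gives $I(a) = \log{\left(\frac{25 \left(a + 1\right)^{2}}{36} \right)} + C$.

At $a = \frac{1}{5}$ the integrand is identically $0$, so $I(\frac{1}{5}) = 0$. The closed form gives $0$, hence $C = 0$.

Setting $a = \frac{7}{2}$:
$$I = \log{\left(\frac{225}{16} \right)}.$$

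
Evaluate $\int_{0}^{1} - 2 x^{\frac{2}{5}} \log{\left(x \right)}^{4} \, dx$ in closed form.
$- \frac{150000}{16807}$

Consider the simpler parametrised integral
$$J(a) = \int_{0}^{1} - 2 x^{a} \, dx = - \frac{2}{a + 1}.$$

Differentiating under the integral sign brings down a factor of $\ln x$:
$$\frac{dJ}{da} = \int_{0}^{1} - 2 x^{a} \log{\left(x \right)} \, dx = \frac{2}{\left(a + 1\right)^{2}}.$$

Repeating $4$ times in total — each differentiation brings down another $\ln x$ — gives
$$\frac{d^{4}J}{da^{4}} = \int_{0}^{1} - 2 x^{a} \log{\left(x \right)}^{4} \, dx = - \frac{48}{\left(a + 1\right)^{5}},$$
and the integrand here is exactly the target integrand, so $I = - \frac{48}{\left(a + 1\right)^{5}}$.

Setting $a = \frac{2}{5}$:
$$I = - \frac{150000}{16807}.$$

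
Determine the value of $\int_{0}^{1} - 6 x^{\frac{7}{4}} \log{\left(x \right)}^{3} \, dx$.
$\frac{9216}{14641}$

Start from the elementary integral
$$J(a) = \int_{0}^{1} - 6 x^{a} \, dx = - \frac{6}{a + 1}.$$

Differentiating under the integral sign brings down a factor of $\ln x$:
$$\frac{dJ}{da} = \int_{0}^{1} - 6 x^{a} \log{\left(x \right)} \, dx = \frac{6}{\left(a + 1\right)^{2}}.$$

Repeating $3$ times in total — each differentiation brings down another $\ln x$ — gives
$$\frac{d^{3}J}{da^{3}} = \int_{0}^{1} - 6 x^{a} \log{\left(x \right)}^{3} \, dx = \frac{36}{\left(a + 1\right)^{4}},$$
and the integrand here is exactly the target integrand, so $I = \frac{36}{\left(a + 1\right)^{4}}$.

Setting $a = \frac{7}{4}$:
$$I = \frac{9216}{14641}.$$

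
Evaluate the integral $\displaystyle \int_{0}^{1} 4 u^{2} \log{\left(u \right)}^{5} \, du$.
$- \frac{160}{243}$

Begin with the known integral
$$J(a) = \int_{0}^{1} 4 u^{a} \, du = \frac{4}{a + 1}.$$

Differentiating under the integral sign brings down a factor of $\ln u$:
$$\frac{dJ}{da} = \int_{0}^{1} 4 u^{a} \log{\left(u \right)} \, du = - \frac{4}{\left(a + 1\right)^{2}}.$$

Repeating $5$ times in total — each differentiation brings down another $\ln u$ — gives
$$\frac{d^{5}J}{da^{5}} = \int_{0}^{1} 4 u^{a} \log{\left(u \right)}^{5} \, du = - \frac{480}{\left(a + 1\right)^{6}},$$
and the integrand here is exactly the target integrand, so $I = - \frac{480}{\left(a + 1\right)^{6}}$.

Setting $a = 2$:
$$I = - \frac{160}{243}.$$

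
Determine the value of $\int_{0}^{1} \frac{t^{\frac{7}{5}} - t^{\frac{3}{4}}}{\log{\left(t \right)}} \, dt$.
$- \log{\left(35 \right)} + \log{\left(48 \right)}$

Introduce a parameter $a$ in the exponent: let $I(a) = \int_{0}^{1} \frac{t^{\frac{7}{5}} - t^{a}}{\log{\left(t \right)}} \, dt$.

Since $\dfrac{\partial}{\partial a}\,t^{a} = t^{a} \ln t$, the $\ln t$ in the denominator cancels and
$$\frac{dI}{da} = \int_{0}^{1} -1 t^{a} \, dt = -1 \left[\frac{t^{a+1}}{a+1}\right]_0^1 = - \frac{1}{a + 1}.$$

Integrating with respect to $a$ gives $I(a) = - \log{\left(\frac{5 a}{12} + \frac{5}{12} \right)} + C$.

At $a = \frac{7}{5}$ the integrand is identically $0$, so $I(\frac{7}{5}) = 0$. The closed form gives $0$, hence $C = 0$.

Setting $a = \frac{3}{4}$:
$$I = - \log{\left(35 \right)} + \log{\left(48 \right)}.$$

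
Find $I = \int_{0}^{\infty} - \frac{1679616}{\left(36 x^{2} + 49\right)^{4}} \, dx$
$- \frac{43740 \pi}{823543}$

Begin with the known result
$$J(a) = \int_{0}^{\infty} - \frac{1}{a^{2} + x^{2}} \, dx = - \frac{\pi}{2 a}.$$

Differentiating under the integral sign with respect to $a$,
$$\frac{dJ}{da} = \int_{0}^{\infty} \frac{2 a}{\left(a^{2} + x^{2}\right)^{2}} \, dx = \frac{\pi}{2 a^{2}},$$
so $\int_{0}^{\infty} - \frac{1}{\left(a^{2} + x^{2}\right)^{2}} \, dx = - \frac{\pi}{4 a^{3}}$.

Repeating — each differentiation of $1/(x^2+a^2)^j$ produces $-2ja/(x^2+a^2)^{j+1}$ — and dividing through by $-2ja$ at each step yields, after $3$ differentiations in total,
$$\int_{0}^{\infty} - \frac{1}{\left(a^{2} + x^{2}\right)^{4}} \, dx = - \frac{5 \pi}{32 a^{7}}.$$

Setting $a = \frac{7}{6}$:
$$I = - \frac{43740 \pi}{823543}.$$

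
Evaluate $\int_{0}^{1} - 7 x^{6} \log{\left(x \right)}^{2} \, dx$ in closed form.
$- \frac{2}{49}$

Begin with the known integral
$$J(a) = \int_{0}^{1} - 7 x^{a} \, dx = - \frac{7}{a + 1}.$$

Differentiating under the integral sign brings down a factor of $\ln x$:
$$\frac{dJ}{da} = \int_{0}^{1} - 7 x^{a} \log{\left(x \right)} \, dx = \frac{7}{\left(a + 1\right)^{2}}.$$

Repeating twice in total — each differentiation brings down another $\ln x$ — gives
$$\frac{d^{2}J}{da^{2}} = \int_{0}^{1} - 7 x^{a} \log{\left(x \right)}^{2} \, dx = - \frac{14}{\left(a + 1\right)^{3}},$$
and the integrand here is exactly the target integrand, so $I = - \frac{14}{\left(a + 1\right)^{3}}$.

Setting $a = 6$:
$$I = - \frac{2}{49}.$$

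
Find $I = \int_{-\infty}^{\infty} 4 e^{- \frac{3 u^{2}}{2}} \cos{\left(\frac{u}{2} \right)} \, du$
$\frac{4 \sqrt{6} \sqrt{\pi}}{3 e^{\frac{1}{24}}}$

Let $b$ denote the cosine frequency and define $I(b) = \int_{-\infty}^{\infty} 4 e^{- \frac{3 u^{2}}{2}} \cos{\left(b u \right)} \, du$.

Differentiating under the integral sign,
$$I'(b) = \int_{-\infty}^{\infty} - 4 u e^{- \frac{3 u^{2}}{2}} \sin{\left(b u \right)} \, du.$$

Integrate $\int_{-\infty}^{\infty} u \sin(b u)\, e^{- \frac{3 u^{2}}{2}}\, du$ by parts with $w = \sin(b u)$ and $dv = u\, e^{- \frac{3 u^{2}}{2}}\, du$, giving $v = - \frac{e^{- \frac{3 u^{2}}{2}}}{3}$. The boundary term vanishes and
$$\int_{-\infty}^{\infty} u \sin(b u)\, e^{- \frac{3 u^{2}}{2}}\, du = \frac{b}{3} \int_{-\infty}^{\infty} \cos(b u)\, e^{- \frac{3 u^{2}}{2}}\, du,$$
so $I'(b) = - \frac{b}{3}\, I(b)$.

This is a separable first-order ODE; solving with the initial condition $I(0) = \int_{-\infty}^{\infty} 4 e^{- \frac{3 u^{2}}{2}}\,du = \frac{4 \sqrt{6} \sqrt{\pi}}{3}$ gives
$$I(b) = \frac{4 \sqrt{6} \sqrt{\pi} e^{- \frac{b^{2}}{6}}}{3}.$$

Setting $b = \frac{1}{2}$:
$$I = \frac{4 \sqrt{6} \sqrt{\pi}}{3 e^{\frac{1}{24}}}.$$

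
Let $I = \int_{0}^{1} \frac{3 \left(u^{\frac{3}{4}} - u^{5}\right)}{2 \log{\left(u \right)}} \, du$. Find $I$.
$\log{\left(\frac{7 \sqrt{42}}{288} \right)}$

Introduce a parameter $a$ in the exponent: let $I(a) = \int_{0}^{1} \frac{3 \left(- u^{5} + u^{a}\right)}{2 \log{\left(u \right)}} \, du$.

Since $\dfrac{\partial}{\partial a}\,u^{a} = u^{a} \ln u$, the $\ln u$ in the denominator cancels and
$$\frac{dI}{da} = \int_{0}^{1} \frac{3}{2} u^{a} \, du = \frac{3}{2} \left[\frac{u^{a+1}}{a+1}\right]_0^1 = \frac{3}{2 \left(a + 1\right)}.$$

Integrating with respect to $a$ gives $I(a) = \frac{3 \log{\left(a + 1 \right)}}{2} - \frac{3 \log{\left(6 \right)}}{2} + C$.

At $a = 5$ the integrand is identically $0$, so $I(5) = 0$. The closed form gives $0$, hence $C = 0$.

Setting $a = \frac{3}{4}$:
$$I = \log{\left(\frac{7 \sqrt{42}}{288} \right)}.$$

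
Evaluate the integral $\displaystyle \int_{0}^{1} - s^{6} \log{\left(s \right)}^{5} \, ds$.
$\frac{120}{117649}$

Begin with the known integral
$$J(a) = \int_{0}^{1} - s^{a} \, ds = - \frac{1}{a + 1}.$$

Differentiating under the integral sign brings down a factor of $\ln s$:
$$\frac{dJ}{da} = \int_{0}^{1} - s^{a} \log{\left(s \right)} \, ds = \frac{1}{\left(a + 1\right)^{2}}.$$

Repeating $5$ times in total — each differentiation brings down another $\ln s$ — gives
$$\frac{d^{5}J}{da^{5}} = \int_{0}^{1} - s^{a} \log{\left(s \right)}^{5} \, ds = \frac{120}{\left(a + 1\right)^{6}},$$
and the integrand here is exactly the target integrand, so $I = \frac{120}{\left(a + 1\right)^{6}}$.

Setting $a = 6$:
$$I = \frac{120}{117649}.$$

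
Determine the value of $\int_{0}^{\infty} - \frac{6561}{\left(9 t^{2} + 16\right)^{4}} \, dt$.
$- \frac{10935 \pi}{524288}$

Start from the standard arctangent integral
$$J(a) = \int_{0}^{\infty} - \frac{1}{a^{2} + t^{2}} \, dt = - \frac{\pi}{2 a}.$$

Differentiating under the integral sign with respect to $a$,
$$\frac{dJ}{da} = \int_{0}^{\infty} \frac{2 a}{\left(a^{2} + t^{2}\right)^{2}} \, dt = \frac{\pi}{2 a^{2}},$$
so $\int_{0}^{\infty} - \frac{1}{\left(a^{2} + t^{2}\right)^{2}} \, dt = - \frac{\pi}{4 a^{3}}$.

Repeating — each differentiation of $1/(t^2+a^2)^j$ produces $-2ja/(t^2+a^2)^{j+1}$ — and dividing through by $-2ja$ at each step yields, after $3$ differentiations in total,
$$\int_{0}^{\infty} - \frac{1}{\left(a^{2} + t^{2}\right)^{4}} \, dt = - \frac{5 \pi}{32 a^{7}}.$$

Setting $a = \frac{4}{3}$:
$$I = - \frac{10935 \pi}{524288}.$$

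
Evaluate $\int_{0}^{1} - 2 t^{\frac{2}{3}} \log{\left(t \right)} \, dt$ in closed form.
$\frac{18}{25}$

Consider the simpler parametrised integral
$$J(a) = \int_{0}^{1} - 2 t^{a} \, dt = - \frac{2}{a + 1}.$$

Differentiating under the integral sign brings down a factor of $\ln t$:
$$\frac{dJ}{da} = \int_{0}^{1} - 2 t^{a} \log{\left(t \right)} \, dt = \frac{2}{\left(a + 1\right)^{2}}.$$

The integral on the left is $I$, so $I = \frac{2}{\left(a + 1\right)^{2}}$.

Setting $a = \frac{2}{3}$:
$$I = \frac{18}{25}.$$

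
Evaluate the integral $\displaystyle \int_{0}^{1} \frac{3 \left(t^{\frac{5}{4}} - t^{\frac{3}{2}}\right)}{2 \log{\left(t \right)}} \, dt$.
$\log{\left(\frac{27 \sqrt{10}}{100} \right)}$

Replace the exponent $\frac{5}{4}$ by a parameter $a$: let $I(a) = \int_{0}^{1} \frac{3 \left(- t^{\frac{3}{2}} + t^{a}\right)}{2 \log{\left(t \right)}} \, dt$.

Since $\dfrac{\partial}{\partial a}\,t^{a} = t^{a} \ln t$, the $\ln t$ in the denominator cancels and
$$\frac{dI}{da} = \int_{0}^{1} \frac{3}{2} t^{a} \, dt = \frac{3}{2} \left[\frac{t^{a+1}}{a+1}\right]_0^1 = \frac{3}{2 \left(a + 1\right)}.$$

Integrating with respect to $a$ gives $I(a) = \log{\left(\frac{2 \sqrt{10} \left(a + 1\right)^{\frac{3}{2}}}{25} \right)} + C$.

At $a = \frac{3}{2}$ the integrand is identically $0$, so $I(\frac{3}{2}) = 0$. The closed form gives $0$, hence $C = 0$.

Setting $a = \frac{5}{4}$:
$$I = \log{\left(\frac{27 \sqrt{10}}{100} \right)}.$$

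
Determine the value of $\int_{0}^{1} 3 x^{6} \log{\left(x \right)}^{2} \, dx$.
$\frac{6}{343}$

Consider the simpler parametrised integral
$$J(a) = \int_{0}^{1} 3 x^{a} \, dx = \frac{3}{a + 1}.$$

Differentiating under the integral sign brings down a factor of $\ln x$:
$$\frac{dJ}{da} = \int_{0}^{1} 3 x^{a} \log{\left(x \right)} \, dx = - \frac{3}{\left(a + 1\right)^{2}}.$$

Repeating twice in total — each differentiation brings down another $\ln x$ — gives
$$\frac{d^{2}J}{da^{2}} = \int_{0}^{1} 3 x^{a} \log{\left(x \right)}^{2} \, dx = \frac{6}{\left(a + 1\right)^{3}},$$
and the integrand here is exactly the target integrand, so $I = \frac{6}{\left(a + 1\right)^{3}}$.

Setting $a = 6$:
$$I = \frac{6}{343}.$$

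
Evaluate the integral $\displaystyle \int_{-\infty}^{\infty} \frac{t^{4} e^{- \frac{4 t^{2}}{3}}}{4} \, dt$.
$\frac{27 \sqrt{3} \sqrt{\pi}}{512}$

Consider the simpler parametrised integral
$$J(a) = \int_{-\infty}^{\infty} \frac{e^{- a t^{2}}}{4} \, dt = \frac{\sqrt{\pi}}{4 \sqrt{a}}.$$

Differentiating under the integral sign brings down a factor of $(-t^2)$:
$$\frac{dJ}{da} = \int_{-\infty}^{\infty} - \frac{t^{2} e^{- a t^{2}}}{4} \, dt = - \frac{\sqrt{\pi}}{8 a^{\frac{3}{2}}}.$$

Repeating twice in total — each differentiation brings down another $(-t^2)$ — gives
$$\frac{d^{2}J}{da^{2}} = \int_{-\infty}^{\infty} \frac{t^{4} e^{- a t^{2}}}{4} \, dt = \frac{3 \sqrt{\pi}}{16 a^{\frac{5}{2}}},$$
and the integrand here is exactly the target integrand, so $I = \frac{3 \sqrt{\pi}}{16 a^{\frac{5}{2}}}$.

Setting $a = \frac{4}{3}$:
$$I = \frac{27 \sqrt{3} \sqrt{\pi}}{512}.$$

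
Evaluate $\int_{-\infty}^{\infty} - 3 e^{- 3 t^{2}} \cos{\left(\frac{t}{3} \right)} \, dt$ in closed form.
$- \frac{\sqrt{3} \sqrt{\pi}}{e^{\frac{1}{108}}}$

Treat the cosine frequency as a parameter and define $I(b) = \int_{-\infty}^{\infty} - 3 e^{- 3 t^{2}} \cos{\left(b t \right)} \, dt$.

Differentiating under the integral sign,
$$I'(b) = \int_{-\infty}^{\infty} 3 t e^{- 3 t^{2}} \sin{\left(b t \right)} \, dt.$$

Integrate $\int_{-\infty}^{\infty} t \sin(b t)\, e^{- 3 t^{2}}\, dt$ by parts with $u = \sin(b t)$ and $dv = t\, e^{- 3 t^{2}}\, dt$, giving $v = - \frac{e^{- 3 t^{2}}}{6}$. The boundary term vanishes and
$$\int_{-\infty}^{\infty} t \sin(b t)\, e^{- 3 t^{2}}\, dt = \frac{b}{6} \int_{-\infty}^{\infty} \cos(b t)\, e^{- 3 t^{2}}\, dt,$$
so $I'(b) = - \frac{b}{6}\, I(b)$.

This is a separable first-order ODE; solving with the initial condition $I(0) = \int_{-\infty}^{\infty} - 3 e^{- 3 t^{2}}\,dt = - \sqrt{3} \sqrt{\pi}$ gives
$$I(b) = - \sqrt{3} \sqrt{\pi} e^{- \frac{b^{2}}{12}}.$$

Setting $b = \frac{1}{3}$:
$$I = - \frac{\sqrt{3} \sqrt{\pi}}{e^{\frac{1}{108}}}.$$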